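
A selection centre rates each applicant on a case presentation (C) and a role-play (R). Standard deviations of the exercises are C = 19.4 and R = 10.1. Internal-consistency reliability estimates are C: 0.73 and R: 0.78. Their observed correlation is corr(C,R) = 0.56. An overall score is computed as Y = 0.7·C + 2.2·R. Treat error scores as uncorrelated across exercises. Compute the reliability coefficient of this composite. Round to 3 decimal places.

Var(Y) = 0.7²·19.4² + 2.2²·10.1² + 2·[1.54·19.4·10.1·0.56] = 678.145 + 337.957 = 1016.1.
With uncorrelated errors the cross-covariances are all true-score covariance, so they carry over unchanged; only the diagonal terms shrink to ρᵢσᵢ².
True-score variance = [0.7²·19.4²·0.73 + 2.2²·10.1²·0.78] + 337.957 = 519.732 + 337.957 = 857.689.
Reliability = 857.689 / 1016.1 = 0.844.

0.844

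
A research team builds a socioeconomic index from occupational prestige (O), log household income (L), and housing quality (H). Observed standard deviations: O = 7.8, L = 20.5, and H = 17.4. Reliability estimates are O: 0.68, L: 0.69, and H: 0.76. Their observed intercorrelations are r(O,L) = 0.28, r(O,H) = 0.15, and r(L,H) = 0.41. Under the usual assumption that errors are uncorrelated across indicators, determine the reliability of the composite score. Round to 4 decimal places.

Var(O+L+H) = 7.8² + 20.5² + 17.4² + 2·[7.8·20.5·0.28 + 7.8·17.4·0.15 + 20.5·17.4·0.41] = 783.85 + 422.754 = 1206.6.
Under uncorrelated errors the observed covariances equal the true-score covariances, so only the own-variance terms attenuate.
True-score variance = [7.8²·0.68 + 20.5²·0.69 + 17.4²·0.76] + 422.754 = 561.441 + 422.754 = 984.195.
Reliability = 984.195 / 1206.6 = 0.8157.

0.8157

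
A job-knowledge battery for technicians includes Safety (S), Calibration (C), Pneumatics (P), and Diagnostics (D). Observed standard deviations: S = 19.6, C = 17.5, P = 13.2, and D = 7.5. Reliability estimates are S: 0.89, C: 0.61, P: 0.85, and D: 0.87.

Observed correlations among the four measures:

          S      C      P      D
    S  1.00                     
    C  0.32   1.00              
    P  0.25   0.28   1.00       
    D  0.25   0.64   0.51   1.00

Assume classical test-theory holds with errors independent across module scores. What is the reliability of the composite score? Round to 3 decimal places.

0.888

Var(S+C+P+D) = 19.6² + 17.5² + 13.2² + 7.5² + 2·[19.6·17.5·0.32 + 19.6·13.2·0.25 + 19.6·7.5·0.25 + 17.5·13.2·0.28 + 17.5·7.5·0.64 + 13.2·7.5·0.51] = 920.9 + 820.72 = 1741.62.
With uncorrelated errors the cross-covariances are all true-score covariance, so they carry over unchanged; only the diagonal terms shrink to ρᵢσᵢ².
True-score variance = [19.6²·0.89 + 17.5²·0.61 + 13.2²·0.85 + 7.5²·0.87] + 820.72 = 725.756 + 820.72 = 1546.48.
Reliability = 1546.48 / 1741.62 = 0.888.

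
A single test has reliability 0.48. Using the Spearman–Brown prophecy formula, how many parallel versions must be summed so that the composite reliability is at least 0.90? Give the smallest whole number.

k ≥ ρ*(1−ρ₁)/(ρ₁(1−ρ*)) = 0.90·0.52 / (0.48·0.10) = 9.750.
Smallest integer k = 10.

10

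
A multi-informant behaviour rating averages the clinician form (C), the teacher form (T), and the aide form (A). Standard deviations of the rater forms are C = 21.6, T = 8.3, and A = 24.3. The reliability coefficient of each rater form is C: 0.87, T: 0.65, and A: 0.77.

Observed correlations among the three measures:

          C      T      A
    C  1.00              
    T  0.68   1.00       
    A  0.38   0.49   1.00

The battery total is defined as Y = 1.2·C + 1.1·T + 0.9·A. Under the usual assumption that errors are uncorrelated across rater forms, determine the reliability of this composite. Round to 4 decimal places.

Var(Y) = 1.2²·21.6² + 1.1²·8.3² + 0.9²·24.3² + 2·[1.32·21.6·8.3·0.68 + 1.08·21.6·24.3·0.38 + 0.99·8.3·24.3·0.49] = 1233.5 + 948.345 = 2181.84.
With uncorrelated errors the cross-covariances are all true-score covariance, so they carry over unchanged; only the diagonal terms shrink to ρᵢσᵢ².
True-score variance = [1.2²·21.6²·0.87 + 1.1²·8.3²·0.65 + 0.9²·24.3²·0.77] + 948.345 = 1006.98 + 948.345 = 1955.32.
Reliability = 1955.32 / 2181.84 = 0.8962.

0.8962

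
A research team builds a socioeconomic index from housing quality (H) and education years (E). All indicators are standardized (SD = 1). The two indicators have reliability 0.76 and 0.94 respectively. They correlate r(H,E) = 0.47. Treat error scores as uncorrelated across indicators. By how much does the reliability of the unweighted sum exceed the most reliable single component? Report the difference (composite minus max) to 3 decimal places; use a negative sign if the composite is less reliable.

-0.042

Var(sum) = 2 + 0.94 = 2.94; true-score variance = 1.7 + 0.94 = 2.64; composite reliability = 0.8980.
Max component reliability = 0.9400.
Difference = 0.8980 − 0.9400 = -0.042.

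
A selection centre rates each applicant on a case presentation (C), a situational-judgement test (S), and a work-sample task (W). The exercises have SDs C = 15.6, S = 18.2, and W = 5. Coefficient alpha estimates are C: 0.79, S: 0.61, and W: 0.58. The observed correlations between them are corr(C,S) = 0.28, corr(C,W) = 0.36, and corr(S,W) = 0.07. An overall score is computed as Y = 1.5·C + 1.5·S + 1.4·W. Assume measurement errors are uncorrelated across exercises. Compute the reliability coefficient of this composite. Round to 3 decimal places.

Var(Y) = 1.5²·15.6² + 1.5²·18.2² + 1.4²·5² + 2·[2.25·15.6·18.2·0.28 + 2.1·15.6·5·0.36 + 2.1·18.2·5·0.07] = 1341.85 + 502.429 = 1844.28.
With uncorrelated errors the cross-covariances are all true-score covariance, so they carry over unchanged; only the diagonal terms shrink to ρᵢσᵢ².
True-score variance = [1.5²·15.6²·0.79 + 1.5²·18.2²·0.61 + 1.4²·5²·0.58] + 502.429 = 915.619 + 502.429 = 1418.05.
Reliability = 1418.05 / 1844.28 = 0.769.

0.769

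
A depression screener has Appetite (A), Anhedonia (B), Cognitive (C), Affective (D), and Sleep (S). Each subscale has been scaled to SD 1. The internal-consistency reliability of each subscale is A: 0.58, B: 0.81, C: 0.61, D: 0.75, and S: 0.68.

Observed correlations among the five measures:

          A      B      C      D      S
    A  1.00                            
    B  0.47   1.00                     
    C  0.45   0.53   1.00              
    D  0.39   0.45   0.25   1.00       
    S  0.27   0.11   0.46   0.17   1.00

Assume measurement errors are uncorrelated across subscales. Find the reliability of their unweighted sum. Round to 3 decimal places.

0.870

Var(A+B+C+D+S) = 5 + 2·[0.47 + 0.45 + 0.39 + 0.27 + 0.53 + 0.45 + 0.11 + 0.25 + 0.46 + 0.17] = 5 + 7.1 = 12.1.
Under uncorrelated errors the observed covariances equal the true-score covariances, so only the own-variance terms attenuate.
True-score variance = [0.58 + 0.81 + 0.61 + 0.75 + 0.68] + 7.1 = 3.43 + 7.1 = 10.53.
Reliability = 10.53 / 12.1 = 0.870.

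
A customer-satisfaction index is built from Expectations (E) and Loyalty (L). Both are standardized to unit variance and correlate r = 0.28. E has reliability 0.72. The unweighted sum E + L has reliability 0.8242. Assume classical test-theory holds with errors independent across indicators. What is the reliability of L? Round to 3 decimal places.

Var(E+L) = 2 + 2·0.28 = 2.560.
True-score variance = ρ_E + ρ_L + 2·0.28, so 0.8242 = (0.72 + ρ_L + 0.56) / 2.560.
ρ_L = 0.8242·2.560 − 0.72 − 0.56 = 0.830.

0.830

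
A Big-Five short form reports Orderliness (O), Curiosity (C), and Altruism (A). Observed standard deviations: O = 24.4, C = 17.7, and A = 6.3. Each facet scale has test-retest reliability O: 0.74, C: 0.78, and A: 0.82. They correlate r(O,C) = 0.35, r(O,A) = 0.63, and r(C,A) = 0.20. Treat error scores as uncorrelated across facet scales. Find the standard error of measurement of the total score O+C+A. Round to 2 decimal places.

Var(total) = 948.34 + 540.607 = 1488.95.
True-score variance = 717.478 + 540.607 = 1258.09, so reliability = 0.8449.
Error variance = 1488.95 − 1258.09 = 230.862; SEM = √230.862 = 15.19.

15.19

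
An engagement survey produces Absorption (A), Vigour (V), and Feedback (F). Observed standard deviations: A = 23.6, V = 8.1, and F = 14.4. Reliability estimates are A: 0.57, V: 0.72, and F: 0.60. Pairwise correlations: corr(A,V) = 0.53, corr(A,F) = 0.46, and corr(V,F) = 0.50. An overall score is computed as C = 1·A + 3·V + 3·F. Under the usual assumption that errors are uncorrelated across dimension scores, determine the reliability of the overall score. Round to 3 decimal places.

0.795

Var(C) = 23.6² + 3²·8.1² + 3²·14.4² + 2·[3·23.6·8.1·0.53 + 3·23.6·14.4·0.46 + 9·8.1·14.4·0.50] = 3013.69 + 2595.61 = 5609.3.
With uncorrelated errors the cross-covariances are all true-score covariance, so they carry over unchanged; only the diagonal terms shrink to ρᵢσᵢ².
True-score variance = [23.6²·0.57 + 3²·8.1²·0.72 + 3²·14.4²·0.60] + 2595.61 = 1862.36 + 2595.61 = 4457.97.
Reliability = 4457.97 / 5609.3 = 0.795.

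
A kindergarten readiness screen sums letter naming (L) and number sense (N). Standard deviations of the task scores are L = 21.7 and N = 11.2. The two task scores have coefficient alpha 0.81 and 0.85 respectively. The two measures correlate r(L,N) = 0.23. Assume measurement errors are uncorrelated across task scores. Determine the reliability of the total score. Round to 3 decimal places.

Var(L+N) = 21.7² + 11.2² + 2·[21.7·11.2·0.23] = 596.33 + 111.798 = 708.128.
Under uncorrelated errors the observed covariances equal the true-score covariances, so only the own-variance terms attenuate.
True-score variance = [21.7²·0.81 + 11.2²·0.85] + 111.798 = 488.045 + 111.798 = 599.843.
Reliability = 599.843 / 708.128 = 0.847.

0.847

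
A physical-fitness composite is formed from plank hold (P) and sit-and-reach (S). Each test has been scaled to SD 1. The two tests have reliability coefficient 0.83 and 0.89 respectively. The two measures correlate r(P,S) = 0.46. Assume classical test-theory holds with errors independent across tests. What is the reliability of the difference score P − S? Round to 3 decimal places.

Var(P−S) = 1 + 1 − 2·0.46 = 2 − 0.92 = 1.08.
Under uncorrelated errors the observed covariances equal the true-score covariances, so only the own-variance terms attenuate.
True-score variance = [0.83 + 0.89] − 0.92 = 1.72 − 0.92 = 0.8.
Reliability = 0.8 / 1.08 = 0.741.

0.741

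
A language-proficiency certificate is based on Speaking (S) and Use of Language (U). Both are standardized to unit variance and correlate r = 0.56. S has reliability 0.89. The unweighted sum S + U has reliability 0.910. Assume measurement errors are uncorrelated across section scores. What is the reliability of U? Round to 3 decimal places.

Var(S+U) = 2 + 2·0.56 = 3.120.
True-score variance = ρ_S + ρ_U + 2·0.56, so 0.910 = (0.89 + ρ_U + 1.12) / 3.120.
ρ_U = 0.910·3.120 − 0.89 − 1.12 = 0.829.

0.829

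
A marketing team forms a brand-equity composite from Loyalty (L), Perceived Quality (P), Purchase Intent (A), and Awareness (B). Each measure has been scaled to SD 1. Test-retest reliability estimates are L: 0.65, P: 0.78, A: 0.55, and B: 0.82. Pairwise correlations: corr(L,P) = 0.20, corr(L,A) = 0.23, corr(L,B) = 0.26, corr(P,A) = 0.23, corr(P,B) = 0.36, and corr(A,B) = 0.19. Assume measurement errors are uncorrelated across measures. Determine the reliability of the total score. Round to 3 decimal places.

Var(L+P+A+B) = 4 + 2·[0.20 + 0.23 + 0.26 + 0.23 + 0.36 + 0.19] = 4 + 2.94 = 6.94.
With uncorrelated errors the cross-covariances are all true-score covariance, so they carry over unchanged; only the diagonal terms shrink to ρᵢσᵢ².
True-score variance = [0.65 + 0.78 + 0.55 + 0.82] + 2.94 = 2.8 + 2.94 = 5.74.
Reliability = 5.74 / 6.94 = 0.827.

0.827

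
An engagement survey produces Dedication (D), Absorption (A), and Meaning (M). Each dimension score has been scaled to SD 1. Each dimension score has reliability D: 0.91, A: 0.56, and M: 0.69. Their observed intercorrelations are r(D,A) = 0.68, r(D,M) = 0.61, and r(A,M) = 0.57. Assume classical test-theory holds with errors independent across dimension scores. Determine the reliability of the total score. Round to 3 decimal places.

Var(D+A+M) = 3 + 2·[0.68 + 0.61 + 0.57] = 3 + 3.72 = 6.72.
With uncorrelated errors the cross-covariances are all true-score covariance, so they carry over unchanged; only the diagonal terms shrink to ρᵢσᵢ².
True-score variance = [0.91 + 0.56 + 0.69] + 3.72 = 2.16 + 3.72 = 5.88.
Reliability = 5.88 / 6.72 = 0.875.

0.875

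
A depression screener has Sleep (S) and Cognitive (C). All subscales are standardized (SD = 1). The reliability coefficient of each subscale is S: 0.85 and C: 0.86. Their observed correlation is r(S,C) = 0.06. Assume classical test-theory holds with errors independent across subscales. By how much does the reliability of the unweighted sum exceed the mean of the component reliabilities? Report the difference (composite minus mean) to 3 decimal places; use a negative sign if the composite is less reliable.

0.008

Var(sum) = 2 + 0.12 = 2.12; true-score variance = 1.71 + 0.12 = 1.83; composite reliability = 0.8632.
Mean component reliability = 0.8550.
Difference = 0.8632 − 0.8550 = 0.008.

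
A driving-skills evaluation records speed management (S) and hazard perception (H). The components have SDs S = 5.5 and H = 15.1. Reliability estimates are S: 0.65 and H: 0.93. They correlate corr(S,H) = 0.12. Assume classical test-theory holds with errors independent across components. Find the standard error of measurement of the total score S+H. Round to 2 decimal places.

5.15

Var(total) = 258.26 + 19.932 = 278.192.
True-score variance = 231.712 + 19.932 = 251.644, so reliability = 0.9046.
Error variance = 278.192 − 251.644 = 26.5482; SEM = √26.5482 = 5.15.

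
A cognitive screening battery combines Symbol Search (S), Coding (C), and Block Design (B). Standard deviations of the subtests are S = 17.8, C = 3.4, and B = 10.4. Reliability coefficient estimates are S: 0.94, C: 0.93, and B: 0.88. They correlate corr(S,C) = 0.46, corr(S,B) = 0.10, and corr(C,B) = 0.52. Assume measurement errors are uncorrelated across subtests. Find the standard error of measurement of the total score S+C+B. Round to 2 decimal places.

Var(total) = 436.56 + 129.477 = 566.037.
True-score variance = 403.761 + 129.477 = 533.238, so reliability = 0.9421.
Error variance = 566.037 − 533.238 = 32.7988; SEM = √32.7988 = 5.73.

5.73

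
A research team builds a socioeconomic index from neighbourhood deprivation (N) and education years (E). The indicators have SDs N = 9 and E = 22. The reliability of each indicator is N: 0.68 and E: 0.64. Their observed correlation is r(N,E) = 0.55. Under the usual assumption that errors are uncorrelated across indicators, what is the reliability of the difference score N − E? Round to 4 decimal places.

Var(N−E) = 9² + 22² − 2·9·22·0.55 = 565 − 217.8 = 347.2.
Because errors are independent across components, Cov(Tᵢ,Tⱼ) = Cov(Xᵢ,Xⱼ); the off-diagonal part of the true-score variance is the same as above.
True-score variance = [9²·0.68 + 22²·0.64] − 217.8 = 364.84 − 217.8 = 147.04.
Reliability = 147.04 / 347.2 = 0.4235.

0.4235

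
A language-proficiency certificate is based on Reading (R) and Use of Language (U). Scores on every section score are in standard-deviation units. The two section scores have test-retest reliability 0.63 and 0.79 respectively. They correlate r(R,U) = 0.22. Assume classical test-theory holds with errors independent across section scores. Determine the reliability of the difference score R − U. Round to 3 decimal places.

0.628

Var(R−U) = 1 + 1 − 2·0.22 = 2 − 0.44 = 1.56.
Because errors are independent across components, Cov(Tᵢ,Tⱼ) = Cov(Xᵢ,Xⱼ); the off-diagonal part of the true-score variance is the same as above.
True-score variance = [0.63 + 0.79] − 0.44 = 1.42 − 0.44 = 0.98.
Reliability = 0.98 / 1.56 = 0.628.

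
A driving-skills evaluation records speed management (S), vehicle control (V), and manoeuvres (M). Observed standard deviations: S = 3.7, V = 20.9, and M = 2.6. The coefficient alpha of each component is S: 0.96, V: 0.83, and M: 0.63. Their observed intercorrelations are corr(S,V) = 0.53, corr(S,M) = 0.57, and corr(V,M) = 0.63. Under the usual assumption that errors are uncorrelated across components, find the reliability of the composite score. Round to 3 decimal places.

Var(S+V+M) = 3.7² + 20.9² + 2.6² + 2·[3.7·20.9·0.53 + 3.7·2.6·0.57 + 20.9·2.6·0.63] = 457.26 + 161.405 = 618.665.
Because errors are independent across components, Cov(Tᵢ,Tⱼ) = Cov(Xᵢ,Xⱼ); the off-diagonal part of the true-score variance is the same as above.
True-score variance = [3.7²·0.96 + 20.9²·0.83 + 2.6²·0.63] + 161.405 = 379.953 + 161.405 = 541.359.
Reliability = 541.359 / 618.665 = 0.875.

0.875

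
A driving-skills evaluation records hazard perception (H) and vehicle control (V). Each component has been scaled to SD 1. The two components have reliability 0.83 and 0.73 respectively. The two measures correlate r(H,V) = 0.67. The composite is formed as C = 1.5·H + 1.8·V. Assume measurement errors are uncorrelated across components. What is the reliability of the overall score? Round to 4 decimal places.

Var(C) = 1.5² + 1.8² + 2·[2.7·0.67] = 5.49 + 3.618 = 9.108.
With uncorrelated errors the cross-covariances are all true-score covariance, so they carry over unchanged; only the diagonal terms shrink to ρᵢσᵢ².
True-score variance = [1.5²·0.83 + 1.8²·0.73] + 3.618 = 4.2327 + 3.618 = 7.8507.
Reliability = 7.8507 / 9.108 = 0.8620.

0.8620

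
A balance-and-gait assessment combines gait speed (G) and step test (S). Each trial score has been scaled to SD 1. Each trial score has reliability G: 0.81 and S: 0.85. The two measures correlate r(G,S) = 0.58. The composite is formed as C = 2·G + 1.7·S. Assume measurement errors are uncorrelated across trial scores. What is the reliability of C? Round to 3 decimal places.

Var(C) = 2² + 1.7² + 2·[3.4·0.58] = 6.89 + 3.944 = 10.834.
Under uncorrelated errors the observed covariances equal the true-score covariances, so only the own-variance terms attenuate.
True-score variance = [2²·0.81 + 1.7²·0.85] + 3.944 = 5.6965 + 3.944 = 9.6405.
Reliability = 9.6405 / 10.834 = 0.890.

0.890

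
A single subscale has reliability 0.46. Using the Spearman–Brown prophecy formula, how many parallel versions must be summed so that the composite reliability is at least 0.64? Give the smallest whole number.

3

k ≥ ρ*(1−ρ₁)/(ρ₁(1−ρ*)) = 0.64·0.54 / (0.46·0.36) = 2.087.
Smallest integer k = 3.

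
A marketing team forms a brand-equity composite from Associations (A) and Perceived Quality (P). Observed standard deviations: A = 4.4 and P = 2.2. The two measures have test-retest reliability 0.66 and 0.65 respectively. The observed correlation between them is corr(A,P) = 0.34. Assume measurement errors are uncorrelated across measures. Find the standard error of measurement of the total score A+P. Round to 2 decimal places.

2.88

Var(total) = 24.2 + 6.5824 = 30.7824.
True-score variance = 15.9236 + 6.5824 = 22.506, so reliability = 0.7311.
Error variance = 30.7824 − 22.506 = 8.2764; SEM = √8.2764 = 2.88.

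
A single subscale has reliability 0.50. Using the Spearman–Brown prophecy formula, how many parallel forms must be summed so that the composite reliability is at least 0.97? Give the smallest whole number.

k ≥ ρ*(1−ρ₁)/(ρ₁(1−ρ*)) = 0.97·0.50 / (0.50·0.03) = 32.333.
Smallest integer k = 33.

33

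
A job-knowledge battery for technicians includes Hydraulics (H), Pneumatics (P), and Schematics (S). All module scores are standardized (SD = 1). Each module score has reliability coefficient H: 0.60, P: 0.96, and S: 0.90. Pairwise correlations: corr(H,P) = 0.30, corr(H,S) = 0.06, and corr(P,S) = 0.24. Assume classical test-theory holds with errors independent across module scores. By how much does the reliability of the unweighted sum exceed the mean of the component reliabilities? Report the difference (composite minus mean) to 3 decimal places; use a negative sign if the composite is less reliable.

0.051

Var(sum) = 3 + 1.2 = 4.2; true-score variance = 2.46 + 1.2 = 3.66; composite reliability = 0.8714.
Mean component reliability = 0.8200.
Difference = 0.8714 − 0.8200 = 0.051.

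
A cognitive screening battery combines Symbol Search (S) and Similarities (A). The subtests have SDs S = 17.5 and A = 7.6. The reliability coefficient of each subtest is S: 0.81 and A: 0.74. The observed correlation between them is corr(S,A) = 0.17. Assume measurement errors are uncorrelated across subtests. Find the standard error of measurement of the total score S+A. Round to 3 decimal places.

Var(total) = 364.01 + 45.22 = 409.23.
True-score variance = 290.805 + 45.22 = 336.025, so reliability = 0.8211.
Error variance = 409.23 − 336.025 = 73.2051; SEM = √73.2051 = 8.556.

8.556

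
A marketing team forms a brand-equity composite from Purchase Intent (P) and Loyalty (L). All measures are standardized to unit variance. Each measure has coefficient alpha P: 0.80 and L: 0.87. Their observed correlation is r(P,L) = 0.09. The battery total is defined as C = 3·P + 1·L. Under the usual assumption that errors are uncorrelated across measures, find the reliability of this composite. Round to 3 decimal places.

0.817

Var(C) = 3² + 1 + 2·[3·0.09] = 10 + 0.54 = 10.54.
Because errors are independent across components, Cov(Tᵢ,Tⱼ) = Cov(Xᵢ,Xⱼ); the off-diagonal part of the true-score variance is the same as above.
True-score variance = [3²·0.80 + 0.87] + 0.54 = 8.07 + 0.54 = 8.61.
Reliability = 8.61 / 10.54 = 0.817.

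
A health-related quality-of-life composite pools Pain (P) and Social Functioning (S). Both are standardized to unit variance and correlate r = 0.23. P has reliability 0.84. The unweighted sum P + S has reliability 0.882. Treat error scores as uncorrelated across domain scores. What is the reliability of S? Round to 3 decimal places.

0.870

Var(P+S) = 2 + 2·0.23 = 2.460.
True-score variance = ρ_P + ρ_S + 2·0.23, so 0.882 = (0.84 + ρ_S + 0.46) / 2.460.
ρ_S = 0.882·2.460 − 0.84 − 0.46 = 0.870.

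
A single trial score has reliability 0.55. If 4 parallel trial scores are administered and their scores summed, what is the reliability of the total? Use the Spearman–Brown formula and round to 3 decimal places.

0.830

ρ_k = kρ / (1 + (k−1)ρ) = 4·0.55 / (1 + 3·0.55) = 2.200 / 2.650 = 0.830.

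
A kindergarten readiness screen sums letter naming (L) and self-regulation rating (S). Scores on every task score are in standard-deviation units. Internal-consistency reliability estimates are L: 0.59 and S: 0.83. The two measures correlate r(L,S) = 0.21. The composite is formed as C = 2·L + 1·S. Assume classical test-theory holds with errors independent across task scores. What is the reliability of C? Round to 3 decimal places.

Var(C) = 2² + 1 + 2·[2·0.21] = 5 + 0.84 = 5.84.
Because errors are independent across components, Cov(Tᵢ,Tⱼ) = Cov(Xᵢ,Xⱼ); the off-diagonal part of the true-score variance is the same as above.
True-score variance = [2²·0.59 + 0.83] + 0.84 = 3.19 + 0.84 = 4.03.
Reliability = 4.03 / 5.84 = 0.690.

0.690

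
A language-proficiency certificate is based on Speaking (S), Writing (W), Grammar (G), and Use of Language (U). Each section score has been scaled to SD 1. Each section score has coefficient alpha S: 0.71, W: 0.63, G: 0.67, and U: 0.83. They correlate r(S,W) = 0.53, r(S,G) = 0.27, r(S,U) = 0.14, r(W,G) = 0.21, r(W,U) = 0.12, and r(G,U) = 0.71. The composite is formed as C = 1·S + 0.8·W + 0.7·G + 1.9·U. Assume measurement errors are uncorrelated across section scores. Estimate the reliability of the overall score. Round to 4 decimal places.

Var(C) = 1 + 0.8² + 0.7² + 1.9² + 2·[0.8·0.53 + 0.7·0.27 + 1.9·0.14 + 0.56·0.21 + 1.52·0.12 + 1.33·0.71] = 5.74 + 4.2466 = 9.9866.
With uncorrelated errors the cross-covariances are all true-score covariance, so they carry over unchanged; only the diagonal terms shrink to ρᵢσᵢ².
True-score variance = [0.71 + 0.8²·0.63 + 0.7²·0.67 + 1.9²·0.83] + 4.2466 = 4.4378 + 4.2466 = 8.6844.
Reliability = 8.6844 / 9.9866 = 0.8696.

0.8696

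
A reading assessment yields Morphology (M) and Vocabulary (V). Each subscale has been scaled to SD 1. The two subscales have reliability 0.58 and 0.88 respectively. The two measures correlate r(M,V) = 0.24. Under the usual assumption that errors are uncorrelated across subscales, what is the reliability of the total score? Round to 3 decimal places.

0.782

Var(M+V) = 2 + 2·[0.24] = 2 + 0.48 = 2.48.
Under uncorrelated errors the observed covariances equal the true-score covariances, so only the own-variance terms attenuate.
True-score variance = [0.58 + 0.88] + 0.48 = 1.46 + 0.48 = 1.94.
Reliability = 1.94 / 2.48 = 0.782.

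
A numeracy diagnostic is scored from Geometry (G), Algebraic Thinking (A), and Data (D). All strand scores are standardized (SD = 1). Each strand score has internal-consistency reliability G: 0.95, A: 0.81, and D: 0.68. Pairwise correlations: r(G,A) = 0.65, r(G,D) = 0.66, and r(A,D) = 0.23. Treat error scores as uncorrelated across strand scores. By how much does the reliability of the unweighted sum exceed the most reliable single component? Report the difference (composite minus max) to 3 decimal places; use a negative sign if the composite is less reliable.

Var(sum) = 3 + 3.08 = 6.08; true-score variance = 2.44 + 3.08 = 5.52; composite reliability = 0.9079.
Max component reliability = 0.9500.
Difference = 0.9079 − 0.9500 = -0.042.

-0.042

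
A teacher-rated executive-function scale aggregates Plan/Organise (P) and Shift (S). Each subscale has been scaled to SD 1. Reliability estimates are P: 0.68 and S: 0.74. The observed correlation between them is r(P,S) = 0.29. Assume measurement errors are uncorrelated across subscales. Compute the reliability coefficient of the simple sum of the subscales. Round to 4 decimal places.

Var(P+S) = 2 + 2·[0.29] = 2 + 0.58 = 2.58.
Under uncorrelated errors the observed covariances equal the true-score covariances, so only the own-variance terms attenuate.
True-score variance = [0.68 + 0.74] + 0.58 = 1.42 + 0.58 = 2.
Reliability = 2 / 2.58 = 0.7752.

0.7752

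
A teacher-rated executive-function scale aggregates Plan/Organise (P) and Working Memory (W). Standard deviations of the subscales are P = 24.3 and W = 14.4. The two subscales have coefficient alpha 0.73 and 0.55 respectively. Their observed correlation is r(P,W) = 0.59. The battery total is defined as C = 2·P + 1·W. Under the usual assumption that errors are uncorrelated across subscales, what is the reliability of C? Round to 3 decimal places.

Var(C) = 2²·24.3² + 14.4² + 2·[2·24.3·14.4·0.59] = 2569.32 + 825.811 = 3395.13.
Because errors are independent across components, Cov(Tᵢ,Tⱼ) = Cov(Xᵢ,Xⱼ); the off-diagonal part of the true-score variance is the same as above.
True-score variance = [2²·24.3²·0.73 + 14.4²·0.55] + 825.811 = 1838.28 + 825.811 = 2664.09.
Reliability = 2664.09 / 3395.13 = 0.785.

0.785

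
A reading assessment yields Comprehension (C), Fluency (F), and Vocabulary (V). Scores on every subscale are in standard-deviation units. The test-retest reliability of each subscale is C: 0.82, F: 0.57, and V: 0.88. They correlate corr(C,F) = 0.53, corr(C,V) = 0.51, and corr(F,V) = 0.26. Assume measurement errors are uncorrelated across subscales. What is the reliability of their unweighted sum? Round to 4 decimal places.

0.8696

Var(C+F+V) = 3 + 2·[0.53 + 0.51 + 0.26] = 3 + 2.6 = 5.6.
With uncorrelated errors the cross-covariances are all true-score covariance, so they carry over unchanged; only the diagonal terms shrink to ρᵢσᵢ².
True-score variance = [0.82 + 0.57 + 0.88] + 2.6 = 2.27 + 2.6 = 4.87.
Reliability = 4.87 / 5.6 = 0.8696.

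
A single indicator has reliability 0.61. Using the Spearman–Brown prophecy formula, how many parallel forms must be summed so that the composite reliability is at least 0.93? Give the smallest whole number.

k ≥ ρ*(1−ρ₁)/(ρ₁(1−ρ*)) = 0.93·0.39 / (0.61·0.07) = 8.494.
Smallest integer k = 9.

9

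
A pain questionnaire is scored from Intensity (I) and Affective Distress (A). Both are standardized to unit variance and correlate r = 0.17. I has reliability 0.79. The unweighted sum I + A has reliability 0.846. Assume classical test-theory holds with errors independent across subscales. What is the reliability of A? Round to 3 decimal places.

Var(I+A) = 2 + 2·0.17 = 2.340.
True-score variance = ρ_I + ρ_A + 2·0.17, so 0.846 = (0.79 + ρ_A + 0.34) / 2.340.
ρ_A = 0.846·2.340 − 0.79 − 0.34 = 0.850.

0.850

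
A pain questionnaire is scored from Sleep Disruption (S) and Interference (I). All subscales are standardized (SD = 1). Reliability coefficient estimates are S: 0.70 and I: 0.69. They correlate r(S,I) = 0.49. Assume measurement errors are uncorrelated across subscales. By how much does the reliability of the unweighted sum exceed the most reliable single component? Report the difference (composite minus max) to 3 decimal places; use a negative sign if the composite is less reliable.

Var(sum) = 2 + 0.98 = 2.98; true-score variance = 1.39 + 0.98 = 2.37; composite reliability = 0.7953.
Max component reliability = 0.7000.
Difference = 0.7953 − 0.7000 = 0.095.

0.095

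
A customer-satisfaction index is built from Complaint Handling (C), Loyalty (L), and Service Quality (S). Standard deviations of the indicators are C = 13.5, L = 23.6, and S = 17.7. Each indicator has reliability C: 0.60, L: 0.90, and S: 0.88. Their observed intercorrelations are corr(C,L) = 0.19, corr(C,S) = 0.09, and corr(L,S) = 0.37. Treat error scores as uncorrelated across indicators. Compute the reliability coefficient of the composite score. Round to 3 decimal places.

Var(C+L+S) = 13.5² + 23.6² + 17.7² + 2·[13.5·23.6·0.19 + 13.5·17.7·0.09 + 23.6·17.7·0.37] = 1052.5 + 473.192 = 1525.69.
Under uncorrelated errors the observed covariances equal the true-score covariances, so only the own-variance terms attenuate.
True-score variance = [13.5²·0.60 + 23.6²·0.90 + 17.7²·0.88] + 473.192 = 886.309 + 473.192 = 1359.5.
Reliability = 1359.5 / 1525.69 = 0.891.

0.891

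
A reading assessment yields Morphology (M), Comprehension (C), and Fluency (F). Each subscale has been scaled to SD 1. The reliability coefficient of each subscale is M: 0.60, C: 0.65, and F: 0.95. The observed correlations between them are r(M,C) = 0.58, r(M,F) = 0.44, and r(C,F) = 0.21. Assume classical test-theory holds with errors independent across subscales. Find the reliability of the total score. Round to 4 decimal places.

Var(M+C+F) = 3 + 2·[0.58 + 0.44 + 0.21] = 3 + 2.46 = 5.46.
Under uncorrelated errors the observed covariances equal the true-score covariances, so only the own-variance terms attenuate.
True-score variance = [0.60 + 0.65 + 0.95] + 2.46 = 2.2 + 2.46 = 4.66.
Reliability = 4.66 / 5.46 = 0.8535.

0.8535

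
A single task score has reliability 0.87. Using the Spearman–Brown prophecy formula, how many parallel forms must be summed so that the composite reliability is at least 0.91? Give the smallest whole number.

k ≥ ρ*(1−ρ₁)/(ρ₁(1−ρ*)) = 0.91·0.13 / (0.87·0.09) = 1.511.
Smallest integer k = 2.

2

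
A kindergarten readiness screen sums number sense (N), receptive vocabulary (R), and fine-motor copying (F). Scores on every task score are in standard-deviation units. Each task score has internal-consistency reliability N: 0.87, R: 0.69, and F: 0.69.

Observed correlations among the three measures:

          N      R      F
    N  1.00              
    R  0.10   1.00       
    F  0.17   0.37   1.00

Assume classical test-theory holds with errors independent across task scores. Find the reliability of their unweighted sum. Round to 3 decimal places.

Var(N+R+F) = 3 + 2·[0.10 + 0.17 + 0.37] = 3 + 1.28 = 4.28.
With uncorrelated errors the cross-covariances are all true-score covariance, so they carry over unchanged; only the diagonal terms shrink to ρᵢσᵢ².
True-score variance = [0.87 + 0.69 + 0.69] + 1.28 = 2.25 + 1.28 = 3.53.
Reliability = 3.53 / 4.28 = 0.825.

0.825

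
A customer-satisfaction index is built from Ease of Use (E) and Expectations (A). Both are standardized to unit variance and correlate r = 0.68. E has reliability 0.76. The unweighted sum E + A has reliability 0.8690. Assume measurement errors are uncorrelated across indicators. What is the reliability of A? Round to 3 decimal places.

Var(E+A) = 2 + 2·0.68 = 3.360.
True-score variance = ρ_E + ρ_A + 2·0.68, so 0.8690 = (0.76 + ρ_A + 1.36) / 3.360.
ρ_A = 0.8690·3.360 − 0.76 − 1.36 = 0.800.

0.800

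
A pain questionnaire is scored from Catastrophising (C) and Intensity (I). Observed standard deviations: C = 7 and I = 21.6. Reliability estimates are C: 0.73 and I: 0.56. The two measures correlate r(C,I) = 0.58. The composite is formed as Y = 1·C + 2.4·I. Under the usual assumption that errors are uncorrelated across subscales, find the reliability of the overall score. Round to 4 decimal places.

Var(Y) = 7² + 2.4²·21.6² + 2·[2.4·7·21.6·0.58] = 2736.39 + 420.941 = 3157.33.
With uncorrelated errors the cross-covariances are all true-score covariance, so they carry over unchanged; only the diagonal terms shrink to ρᵢσᵢ².
True-score variance = [7²·0.73 + 2.4²·21.6²·0.56] + 420.941 = 1540.71 + 420.941 = 1961.65.
Reliability = 1961.65 / 3157.33 = 0.6213.

0.6213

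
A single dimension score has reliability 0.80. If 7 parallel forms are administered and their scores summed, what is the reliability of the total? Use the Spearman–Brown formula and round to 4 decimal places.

0.9655

ρ_k = kρ / (1 + (k−1)ρ) = 7·0.80 / (1 + 6·0.80) = 5.600 / 5.800 = 0.9655.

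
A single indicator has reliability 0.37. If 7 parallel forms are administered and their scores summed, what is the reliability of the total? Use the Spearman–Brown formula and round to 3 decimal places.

0.804

ρ_k = kρ / (1 + (k−1)ρ) = 7·0.37 / (1 + 6·0.37) = 2.590 / 3.220 = 0.804.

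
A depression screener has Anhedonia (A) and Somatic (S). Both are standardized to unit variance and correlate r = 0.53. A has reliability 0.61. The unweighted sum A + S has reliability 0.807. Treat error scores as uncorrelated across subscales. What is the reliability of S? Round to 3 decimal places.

0.799

Var(A+S) = 2 + 2·0.53 = 3.060.
True-score variance = ρ_A + ρ_S + 2·0.53, so 0.807 = (0.61 + ρ_S + 1.06) / 3.060.
ρ_S = 0.807·3.060 − 0.61 − 1.06 = 0.799.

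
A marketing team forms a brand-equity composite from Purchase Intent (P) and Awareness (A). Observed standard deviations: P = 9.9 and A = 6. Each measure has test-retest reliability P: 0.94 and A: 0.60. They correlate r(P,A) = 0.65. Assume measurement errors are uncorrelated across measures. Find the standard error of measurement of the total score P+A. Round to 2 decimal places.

Var(total) = 134.01 + 77.22 = 211.23.
True-score variance = 113.729 + 77.22 = 190.949, so reliability = 0.9040.
Error variance = 211.23 − 190.949 = 20.2806; SEM = √20.2806 = 4.50.

4.50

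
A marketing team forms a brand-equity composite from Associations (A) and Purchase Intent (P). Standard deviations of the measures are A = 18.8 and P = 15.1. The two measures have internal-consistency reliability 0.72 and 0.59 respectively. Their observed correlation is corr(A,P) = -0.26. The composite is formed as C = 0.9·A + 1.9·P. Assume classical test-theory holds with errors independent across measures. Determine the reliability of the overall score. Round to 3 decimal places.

0.513

Var(C) = 0.9²·18.8² + 1.9²·15.1² + 2·[1.71·18.8·15.1·(-0.26)] = 1109.4 − 252.426 = 856.976.
With uncorrelated errors the cross-covariances are all true-score covariance, so they carry over unchanged; only the diagonal terms shrink to ρᵢσᵢ².
True-score variance = [0.9²·18.8²·0.72 + 1.9²·15.1²·0.59] − 252.426 = 691.765 − 252.426 = 439.339.
Reliability = 439.339 / 856.976 = 0.513.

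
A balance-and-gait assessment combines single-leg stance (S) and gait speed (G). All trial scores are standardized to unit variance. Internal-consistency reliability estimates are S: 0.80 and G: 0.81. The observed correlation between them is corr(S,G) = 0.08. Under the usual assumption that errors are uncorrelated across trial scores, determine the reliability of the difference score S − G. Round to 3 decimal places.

Var(S−G) = 1 + 1 − 2·0.08 = 2 − 0.16 = 1.84.
Because errors are independent across components, Cov(Tᵢ,Tⱼ) = Cov(Xᵢ,Xⱼ); the off-diagonal part of the true-score variance is the same as above.
True-score variance = [0.80 + 0.81] − 0.16 = 1.61 − 0.16 = 1.45.
Reliability = 1.45 / 1.84 = 0.788.

0.788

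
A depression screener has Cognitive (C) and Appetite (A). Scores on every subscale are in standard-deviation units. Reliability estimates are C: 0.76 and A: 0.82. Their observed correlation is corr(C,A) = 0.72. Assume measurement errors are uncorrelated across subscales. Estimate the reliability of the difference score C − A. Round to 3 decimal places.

Var(C−A) = 1 + 1 − 2·0.72 = 2 − 1.44 = 0.56.
With uncorrelated errors the cross-covariances are all true-score covariance, so they carry over unchanged; only the diagonal terms shrink to ρᵢσᵢ².
True-score variance = [0.76 + 0.82] − 1.44 = 1.58 − 1.44 = 0.14.
Reliability = 0.14 / 0.56 = 0.250.

0.250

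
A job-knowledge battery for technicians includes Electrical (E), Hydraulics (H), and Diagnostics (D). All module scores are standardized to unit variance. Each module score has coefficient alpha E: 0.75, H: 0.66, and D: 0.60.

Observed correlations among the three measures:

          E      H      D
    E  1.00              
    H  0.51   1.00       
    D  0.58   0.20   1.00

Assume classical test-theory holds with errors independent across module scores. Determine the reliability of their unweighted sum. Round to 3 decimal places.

Var(E+H+D) = 3 + 2·[0.51 + 0.58 + 0.20] = 3 + 2.58 = 5.58.
Because errors are independent across components, Cov(Tᵢ,Tⱼ) = Cov(Xᵢ,Xⱼ); the off-diagonal part of the true-score variance is the same as above.
True-score variance = [0.75 + 0.66 + 0.60] + 2.58 = 2.01 + 2.58 = 4.59.
Reliability = 4.59 / 5.58 = 0.823.

0.823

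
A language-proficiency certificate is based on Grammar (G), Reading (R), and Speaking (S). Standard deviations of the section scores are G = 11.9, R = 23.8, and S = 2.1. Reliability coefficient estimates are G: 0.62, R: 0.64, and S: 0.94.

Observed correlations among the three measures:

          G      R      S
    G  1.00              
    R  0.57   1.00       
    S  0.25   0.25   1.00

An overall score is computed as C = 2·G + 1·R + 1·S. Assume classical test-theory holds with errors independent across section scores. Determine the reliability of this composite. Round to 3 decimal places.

0.771

Var(C) = 2²·11.9² + 23.8² + 2.1² + 2·[2·11.9·23.8·0.57 + 2·11.9·2.1·0.25 + 23.8·2.1·0.25] = 1137.29 + 695.722 = 1833.01.
With uncorrelated errors the cross-covariances are all true-score covariance, so they carry over unchanged; only the diagonal terms shrink to ρᵢσᵢ².
True-score variance = [2²·11.9²·0.62 + 23.8²·0.64 + 2.1²·0.94] + 695.722 = 717.86 + 695.722 = 1413.58.
Reliability = 1413.58 / 1833.01 = 0.771.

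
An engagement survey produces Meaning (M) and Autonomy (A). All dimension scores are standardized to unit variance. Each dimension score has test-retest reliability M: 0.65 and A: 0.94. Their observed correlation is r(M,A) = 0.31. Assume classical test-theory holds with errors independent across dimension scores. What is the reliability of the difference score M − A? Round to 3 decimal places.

0.703

Var(M−A) = 1 + 1 − 2·0.31 = 2 − 0.62 = 1.38.
Because errors are independent across components, Cov(Tᵢ,Tⱼ) = Cov(Xᵢ,Xⱼ); the off-diagonal part of the true-score variance is the same as above.
True-score variance = [0.65 + 0.94] − 0.62 = 1.59 − 0.62 = 0.97.
Reliability = 0.97 / 1.38 = 0.703.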